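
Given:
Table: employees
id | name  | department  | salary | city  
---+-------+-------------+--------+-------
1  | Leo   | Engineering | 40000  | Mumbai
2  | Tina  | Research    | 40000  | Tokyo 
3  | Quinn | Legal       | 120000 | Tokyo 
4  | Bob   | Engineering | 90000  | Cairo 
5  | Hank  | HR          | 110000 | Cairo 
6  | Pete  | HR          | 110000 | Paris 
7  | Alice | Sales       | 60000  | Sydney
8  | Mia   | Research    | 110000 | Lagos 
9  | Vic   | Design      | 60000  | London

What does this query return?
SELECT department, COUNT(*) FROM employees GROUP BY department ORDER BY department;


Assigning each row to its department group:
  Leo -> Engineering
  Tina -> Research
  Quinn -> Legal
  Bob -> Engineering
  Hank -> HR
  Pete -> HR
  Alice -> Sales
  Mia -> Research
  Vic -> Design


6 groups:
Design, 1
Engineering, 2
HR, 2
Legal, 1
Research, 2
Sales, 1


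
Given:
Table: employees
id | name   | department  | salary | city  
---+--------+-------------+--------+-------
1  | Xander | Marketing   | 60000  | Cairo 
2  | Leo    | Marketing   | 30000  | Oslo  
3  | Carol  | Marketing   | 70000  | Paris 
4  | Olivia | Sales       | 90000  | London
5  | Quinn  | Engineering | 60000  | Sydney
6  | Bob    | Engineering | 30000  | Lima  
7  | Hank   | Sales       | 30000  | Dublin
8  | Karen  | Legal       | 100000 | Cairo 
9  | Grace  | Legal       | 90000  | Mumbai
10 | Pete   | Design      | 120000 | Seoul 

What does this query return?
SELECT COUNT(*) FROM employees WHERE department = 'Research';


Counting rows where department = 'Research'


0


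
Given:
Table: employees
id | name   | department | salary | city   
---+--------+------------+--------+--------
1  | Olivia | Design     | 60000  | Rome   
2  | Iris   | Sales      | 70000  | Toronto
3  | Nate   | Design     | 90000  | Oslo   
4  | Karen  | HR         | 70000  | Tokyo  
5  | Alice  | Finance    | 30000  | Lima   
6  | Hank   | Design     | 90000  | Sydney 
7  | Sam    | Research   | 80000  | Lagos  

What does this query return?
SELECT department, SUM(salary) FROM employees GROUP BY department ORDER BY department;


Summing salary within each department:
  Design: 60000 + 90000 + 90000 = 240000
  Finance: 30000 = 30000
  HR: 70000 = 70000
  Research: 80000 = 80000
  Sales: 70000 = 70000


5 groups:
Design, 240000
Finance, 30000
HR, 70000
Research, 80000
Sales, 70000


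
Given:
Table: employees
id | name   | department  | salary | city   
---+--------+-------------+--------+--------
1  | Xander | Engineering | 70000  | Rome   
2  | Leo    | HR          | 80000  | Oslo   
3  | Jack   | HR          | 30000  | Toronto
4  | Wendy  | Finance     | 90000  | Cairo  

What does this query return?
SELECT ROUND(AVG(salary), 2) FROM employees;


SUM(salary) = 270000
COUNT = 4
ROUND(AVG, 2) = ROUND(270000 / 4, 2) = 67500.0

67500.0


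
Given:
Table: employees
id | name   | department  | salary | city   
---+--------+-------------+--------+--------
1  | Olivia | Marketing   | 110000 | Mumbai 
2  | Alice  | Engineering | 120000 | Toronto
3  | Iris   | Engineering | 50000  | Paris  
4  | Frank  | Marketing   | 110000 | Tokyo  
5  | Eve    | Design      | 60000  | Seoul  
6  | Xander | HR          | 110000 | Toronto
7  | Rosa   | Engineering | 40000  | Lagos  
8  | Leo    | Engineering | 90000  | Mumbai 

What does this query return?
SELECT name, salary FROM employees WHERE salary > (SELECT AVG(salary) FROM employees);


Subquery: AVG(salary) = 86250.0
Filtering: salary > 86250.0
  Olivia (110000) -> MATCH
  Alice (120000) -> MATCH
  Frank (110000) -> MATCH
  Xander (110000) -> MATCH
  Leo (90000) -> MATCH


5 rows:
Olivia, 110000
Alice, 120000
Frank, 110000
Xander, 110000
Leo, 90000


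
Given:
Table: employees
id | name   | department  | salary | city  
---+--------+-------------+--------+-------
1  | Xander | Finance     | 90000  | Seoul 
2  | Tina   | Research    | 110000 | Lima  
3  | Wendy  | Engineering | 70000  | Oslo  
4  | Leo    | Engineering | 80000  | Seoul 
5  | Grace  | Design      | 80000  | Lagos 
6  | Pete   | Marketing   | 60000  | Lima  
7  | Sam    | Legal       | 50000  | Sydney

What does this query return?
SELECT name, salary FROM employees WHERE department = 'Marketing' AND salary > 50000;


Filtering: department = 'Marketing' AND salary > 50000
Matching: 1 rows

1 rows:
Pete, 60000


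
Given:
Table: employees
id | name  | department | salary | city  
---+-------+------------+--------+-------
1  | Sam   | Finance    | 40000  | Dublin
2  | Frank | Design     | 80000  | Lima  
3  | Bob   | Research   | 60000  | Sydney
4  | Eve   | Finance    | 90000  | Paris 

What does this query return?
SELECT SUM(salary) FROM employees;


SUM(salary) = 40000 + 80000 + 60000 + 90000 = 270000

270000


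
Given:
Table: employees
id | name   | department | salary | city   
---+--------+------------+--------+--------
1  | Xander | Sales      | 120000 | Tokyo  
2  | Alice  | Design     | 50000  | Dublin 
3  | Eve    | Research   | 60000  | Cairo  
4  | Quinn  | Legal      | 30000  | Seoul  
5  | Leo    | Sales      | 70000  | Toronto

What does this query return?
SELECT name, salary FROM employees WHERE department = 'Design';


Filtering: department = 'Design'
Matching rows: 1

1 rows:
Alice, 50000


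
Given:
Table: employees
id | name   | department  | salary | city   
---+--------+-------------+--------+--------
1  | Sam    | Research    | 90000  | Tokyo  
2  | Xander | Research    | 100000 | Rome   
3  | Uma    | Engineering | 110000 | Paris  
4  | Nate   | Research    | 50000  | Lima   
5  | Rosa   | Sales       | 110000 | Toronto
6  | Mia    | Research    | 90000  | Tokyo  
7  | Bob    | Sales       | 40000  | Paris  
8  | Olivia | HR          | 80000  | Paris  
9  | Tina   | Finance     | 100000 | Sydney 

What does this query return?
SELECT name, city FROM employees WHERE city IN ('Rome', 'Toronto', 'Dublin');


Filtering: city IN ('Rome', 'Toronto', 'Dublin')
Matching: 2 rows

2 rows:
Xander, Rome
Rosa, Toronto


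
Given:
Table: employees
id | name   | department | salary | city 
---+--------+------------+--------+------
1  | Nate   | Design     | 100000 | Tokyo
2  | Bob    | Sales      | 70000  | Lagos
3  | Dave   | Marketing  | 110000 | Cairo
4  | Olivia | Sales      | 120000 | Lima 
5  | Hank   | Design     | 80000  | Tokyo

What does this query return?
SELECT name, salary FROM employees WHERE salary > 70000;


Filtering: salary > 70000
Matching: 4 rows

4 rows:
Nate, 100000
Dave, 110000
Olivia, 120000
Hank, 80000


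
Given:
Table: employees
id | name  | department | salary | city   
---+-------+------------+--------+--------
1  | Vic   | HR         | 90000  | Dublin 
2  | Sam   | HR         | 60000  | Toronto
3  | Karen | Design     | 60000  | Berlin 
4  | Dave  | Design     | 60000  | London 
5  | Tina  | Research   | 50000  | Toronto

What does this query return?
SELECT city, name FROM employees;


Projecting columns: city, name

5 rows:
Dublin, Vic
Toronto, Sam
Berlin, Karen
London, Dave
Toronto, Tina


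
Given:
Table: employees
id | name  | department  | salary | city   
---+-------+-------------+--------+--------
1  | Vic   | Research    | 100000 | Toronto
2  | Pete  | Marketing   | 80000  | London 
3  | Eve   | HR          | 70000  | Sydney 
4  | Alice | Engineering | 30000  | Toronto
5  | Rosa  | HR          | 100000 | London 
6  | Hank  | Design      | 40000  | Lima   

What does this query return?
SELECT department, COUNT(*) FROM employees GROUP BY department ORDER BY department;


Assigning each row to its department group:
  Vic -> Research
  Pete -> Marketing
  Eve -> HR
  Alice -> Engineering
  Rosa -> HR
  Hank -> Design


5 groups:
Design, 1
Engineering, 1
HR, 2
Marketing, 1
Research, 1


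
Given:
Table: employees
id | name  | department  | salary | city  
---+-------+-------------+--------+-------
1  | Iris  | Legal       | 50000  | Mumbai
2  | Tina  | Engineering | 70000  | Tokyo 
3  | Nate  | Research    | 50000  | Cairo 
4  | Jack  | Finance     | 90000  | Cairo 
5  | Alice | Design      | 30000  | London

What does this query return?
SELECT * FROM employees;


SELECT * returns all 5 rows with all columns

5 rows:
1, Iris, Legal, 50000, Mumbai
2, Tina, Engineering, 70000, Tokyo
3, Nate, Research, 50000, Cairo
4, Jack, Finance, 90000, Cairo
5, Alice, Design, 30000, London


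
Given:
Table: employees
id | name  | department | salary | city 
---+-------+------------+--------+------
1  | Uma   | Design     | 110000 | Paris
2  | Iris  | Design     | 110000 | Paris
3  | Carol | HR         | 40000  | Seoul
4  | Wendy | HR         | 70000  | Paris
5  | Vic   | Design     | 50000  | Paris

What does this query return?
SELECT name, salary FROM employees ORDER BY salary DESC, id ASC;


Sorting by salary DESC, then id ASC for ties

5 rows:
Uma, 110000
Iris, 110000
Wendy, 70000
Vic, 50000
Carol, 40000


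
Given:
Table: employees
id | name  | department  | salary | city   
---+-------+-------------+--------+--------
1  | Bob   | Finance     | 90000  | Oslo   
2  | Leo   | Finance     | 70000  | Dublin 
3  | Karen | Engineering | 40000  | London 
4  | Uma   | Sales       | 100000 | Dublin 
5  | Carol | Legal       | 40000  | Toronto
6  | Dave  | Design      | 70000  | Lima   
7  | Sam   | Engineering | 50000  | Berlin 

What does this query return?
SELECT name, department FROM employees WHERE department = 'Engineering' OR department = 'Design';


Filtering: department = 'Engineering' OR 'Design'
Matching: 3 rows

3 rows:
Karen, Engineering
Dave, Design
Sam, Engineering


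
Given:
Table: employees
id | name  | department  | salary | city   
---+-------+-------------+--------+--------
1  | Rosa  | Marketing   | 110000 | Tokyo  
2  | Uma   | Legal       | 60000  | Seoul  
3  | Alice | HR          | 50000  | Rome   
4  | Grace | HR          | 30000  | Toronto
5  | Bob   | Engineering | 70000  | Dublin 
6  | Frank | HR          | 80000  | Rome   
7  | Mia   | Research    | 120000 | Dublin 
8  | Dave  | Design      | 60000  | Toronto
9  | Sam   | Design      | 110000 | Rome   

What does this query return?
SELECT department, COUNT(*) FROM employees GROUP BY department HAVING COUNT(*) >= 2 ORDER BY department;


Groups with count >= 2:
  Design: 2 -> PASS
  HR: 3 -> PASS
  Engineering: 1 -> filtered out
  Legal: 1 -> filtered out
  Marketing: 1 -> filtered out
  Research: 1 -> filtered out


2 groups:
Design, 2
HR, 3


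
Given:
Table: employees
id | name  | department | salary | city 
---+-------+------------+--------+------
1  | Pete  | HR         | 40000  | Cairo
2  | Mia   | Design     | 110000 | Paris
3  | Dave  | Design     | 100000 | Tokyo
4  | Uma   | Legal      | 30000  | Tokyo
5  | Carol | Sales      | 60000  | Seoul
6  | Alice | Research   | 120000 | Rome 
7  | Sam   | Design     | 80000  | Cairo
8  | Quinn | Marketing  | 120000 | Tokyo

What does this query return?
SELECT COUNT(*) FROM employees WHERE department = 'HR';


Counting rows where department = 'HR'
  Pete -> MATCH


1


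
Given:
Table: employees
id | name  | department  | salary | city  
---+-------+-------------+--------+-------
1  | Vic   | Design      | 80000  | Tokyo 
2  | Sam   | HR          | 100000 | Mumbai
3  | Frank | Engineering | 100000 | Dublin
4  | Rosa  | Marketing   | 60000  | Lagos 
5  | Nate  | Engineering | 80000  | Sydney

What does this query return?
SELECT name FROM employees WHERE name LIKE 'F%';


LIKE 'F%' matches names starting with 'F'
Matching: 1

1 rows:
Frank


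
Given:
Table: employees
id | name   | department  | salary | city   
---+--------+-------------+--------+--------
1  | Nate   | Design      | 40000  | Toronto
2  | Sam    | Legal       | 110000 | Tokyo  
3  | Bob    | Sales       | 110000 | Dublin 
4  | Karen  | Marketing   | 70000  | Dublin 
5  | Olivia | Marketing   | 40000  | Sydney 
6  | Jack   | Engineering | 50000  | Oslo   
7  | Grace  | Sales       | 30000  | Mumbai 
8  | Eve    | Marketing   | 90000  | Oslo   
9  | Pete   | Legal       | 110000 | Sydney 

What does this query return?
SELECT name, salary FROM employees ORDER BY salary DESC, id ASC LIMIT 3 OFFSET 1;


Sort by salary DESC (id ASC tiebreak), then skip 1 and take 3
Rows 2 through 4

3 rows:
Bob, 110000
Pete, 110000
Eve, 90000


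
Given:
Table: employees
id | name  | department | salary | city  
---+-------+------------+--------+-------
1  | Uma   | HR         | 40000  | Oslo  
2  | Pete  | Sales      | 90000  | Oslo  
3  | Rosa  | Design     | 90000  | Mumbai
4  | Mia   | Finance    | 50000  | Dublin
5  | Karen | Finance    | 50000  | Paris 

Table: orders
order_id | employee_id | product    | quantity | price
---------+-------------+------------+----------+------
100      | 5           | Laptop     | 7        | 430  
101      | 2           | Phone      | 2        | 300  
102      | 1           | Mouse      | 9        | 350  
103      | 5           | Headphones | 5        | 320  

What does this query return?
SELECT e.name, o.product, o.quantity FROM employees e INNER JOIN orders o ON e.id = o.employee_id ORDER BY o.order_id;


Joining employees.id = orders.employee_id:
  employee Karen (id=5) -> order Laptop
  employee Pete (id=2) -> order Phone
  employee Uma (id=1) -> order Mouse
  employee Karen (id=5) -> order Headphones


4 rows:
Karen, Laptop, 7
Pete, Phone, 2
Uma, Mouse, 9
Karen, Headphones, 5


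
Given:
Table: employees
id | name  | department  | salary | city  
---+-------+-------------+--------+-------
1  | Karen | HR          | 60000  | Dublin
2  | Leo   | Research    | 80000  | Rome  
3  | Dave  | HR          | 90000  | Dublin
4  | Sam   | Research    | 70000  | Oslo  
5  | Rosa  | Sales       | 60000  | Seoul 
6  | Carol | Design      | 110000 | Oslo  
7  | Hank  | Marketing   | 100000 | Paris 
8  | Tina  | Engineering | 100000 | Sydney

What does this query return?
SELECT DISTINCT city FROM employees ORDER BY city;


All 'city' values (row order): Dublin, Rome, Dublin, Oslo, Seoul, Oslo, Paris, Sydney
Removing duplicates leaves 6 unique value(s).

6 values:
Dublin
Oslo
Paris
Rome
Seoul
Sydney


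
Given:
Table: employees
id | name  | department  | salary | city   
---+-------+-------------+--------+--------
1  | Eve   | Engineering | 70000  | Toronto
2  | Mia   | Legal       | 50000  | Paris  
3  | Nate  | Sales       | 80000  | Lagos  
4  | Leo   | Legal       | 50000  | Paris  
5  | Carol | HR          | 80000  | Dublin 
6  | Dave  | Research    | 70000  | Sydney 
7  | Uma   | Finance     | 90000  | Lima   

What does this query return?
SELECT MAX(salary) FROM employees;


Salaries: 70000, 50000, 80000, 50000, 80000, 70000, 90000
MAX = 90000

90000


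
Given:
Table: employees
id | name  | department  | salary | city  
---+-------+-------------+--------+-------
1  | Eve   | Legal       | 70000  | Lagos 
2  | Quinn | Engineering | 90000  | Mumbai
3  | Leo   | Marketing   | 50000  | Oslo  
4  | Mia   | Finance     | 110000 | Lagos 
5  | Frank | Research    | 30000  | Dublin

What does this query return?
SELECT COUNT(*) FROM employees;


COUNT(*) counts all rows

5


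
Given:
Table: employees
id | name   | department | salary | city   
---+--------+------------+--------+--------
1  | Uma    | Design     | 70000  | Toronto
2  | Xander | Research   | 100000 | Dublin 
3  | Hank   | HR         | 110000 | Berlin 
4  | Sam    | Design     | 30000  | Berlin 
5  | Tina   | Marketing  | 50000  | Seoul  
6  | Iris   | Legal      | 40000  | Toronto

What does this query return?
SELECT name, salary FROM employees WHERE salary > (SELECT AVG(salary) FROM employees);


Subquery: AVG(salary) = 66666.67
Filtering: salary > 66666.67
  Uma (70000) -> MATCH
  Xander (100000) -> MATCH
  Hank (110000) -> MATCH


3 rows:
Uma, 70000
Xander, 100000
Hank, 110000


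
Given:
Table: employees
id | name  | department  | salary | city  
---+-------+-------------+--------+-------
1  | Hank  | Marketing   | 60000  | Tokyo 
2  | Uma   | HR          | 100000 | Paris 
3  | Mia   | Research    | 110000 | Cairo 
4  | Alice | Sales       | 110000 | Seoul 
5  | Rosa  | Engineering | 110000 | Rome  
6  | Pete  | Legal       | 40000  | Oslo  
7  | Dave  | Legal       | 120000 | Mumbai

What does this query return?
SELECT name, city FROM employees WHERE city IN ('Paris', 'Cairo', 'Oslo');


Filtering: city IN ('Paris', 'Cairo', 'Oslo')
Matching: 3 rows

3 rows:
Uma, Paris
Mia, Cairo
Pete, Oslo


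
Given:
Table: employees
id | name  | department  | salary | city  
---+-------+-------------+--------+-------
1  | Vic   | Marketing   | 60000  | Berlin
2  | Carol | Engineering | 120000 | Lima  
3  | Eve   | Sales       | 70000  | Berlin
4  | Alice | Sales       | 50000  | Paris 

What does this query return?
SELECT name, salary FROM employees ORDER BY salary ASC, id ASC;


Sorting by salary ASC, then id ASC for ties

4 rows:
Alice, 50000
Vic, 60000
Eve, 70000
Carol, 120000


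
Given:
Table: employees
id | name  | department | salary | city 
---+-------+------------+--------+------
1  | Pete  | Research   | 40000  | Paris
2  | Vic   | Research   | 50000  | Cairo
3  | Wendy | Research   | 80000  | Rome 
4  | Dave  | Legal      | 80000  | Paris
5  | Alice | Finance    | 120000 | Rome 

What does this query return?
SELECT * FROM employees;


SELECT * returns all 5 rows with all columns

5 rows:
1, Pete, Research, 40000, Paris
2, Vic, Research, 50000, Cairo
3, Wendy, Research, 80000, Rome
4, Dave, Legal, 80000, Paris
5, Alice, Finance, 120000, Rome


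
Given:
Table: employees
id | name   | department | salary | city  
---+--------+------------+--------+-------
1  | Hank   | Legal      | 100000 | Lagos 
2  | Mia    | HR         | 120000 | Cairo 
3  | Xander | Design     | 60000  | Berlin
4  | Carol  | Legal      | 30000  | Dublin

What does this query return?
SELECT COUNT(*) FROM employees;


COUNT(*) counts all rows

4


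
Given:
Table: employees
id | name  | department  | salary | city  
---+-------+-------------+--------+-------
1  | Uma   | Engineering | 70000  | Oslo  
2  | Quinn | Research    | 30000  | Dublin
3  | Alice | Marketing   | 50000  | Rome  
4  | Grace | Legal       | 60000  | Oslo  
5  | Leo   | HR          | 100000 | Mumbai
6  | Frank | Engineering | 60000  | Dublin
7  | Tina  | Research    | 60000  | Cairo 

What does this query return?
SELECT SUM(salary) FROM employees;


SUM(salary) = 70000 + 30000 + 50000 + 60000 + 100000 + 60000 + 60000 = 430000

430000


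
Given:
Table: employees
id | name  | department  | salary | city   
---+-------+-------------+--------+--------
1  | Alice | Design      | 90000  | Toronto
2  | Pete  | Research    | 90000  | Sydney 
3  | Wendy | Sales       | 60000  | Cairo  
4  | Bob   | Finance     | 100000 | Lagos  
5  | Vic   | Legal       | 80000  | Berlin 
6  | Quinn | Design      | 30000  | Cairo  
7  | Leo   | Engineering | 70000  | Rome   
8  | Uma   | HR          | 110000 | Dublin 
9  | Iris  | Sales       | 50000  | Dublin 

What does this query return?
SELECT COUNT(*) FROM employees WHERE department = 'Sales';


Counting rows where department = 'Sales'
  Wendy -> MATCH
  Iris -> MATCH


2


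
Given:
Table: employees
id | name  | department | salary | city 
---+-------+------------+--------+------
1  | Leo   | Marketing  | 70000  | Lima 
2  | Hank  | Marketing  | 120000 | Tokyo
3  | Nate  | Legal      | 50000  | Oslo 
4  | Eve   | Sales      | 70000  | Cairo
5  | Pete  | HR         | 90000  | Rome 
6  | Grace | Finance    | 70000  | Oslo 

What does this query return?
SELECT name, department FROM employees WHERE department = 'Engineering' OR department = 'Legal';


Filtering: department = 'Engineering' OR 'Legal'
Matching: 1 rows

1 rows:
Nate, Legal


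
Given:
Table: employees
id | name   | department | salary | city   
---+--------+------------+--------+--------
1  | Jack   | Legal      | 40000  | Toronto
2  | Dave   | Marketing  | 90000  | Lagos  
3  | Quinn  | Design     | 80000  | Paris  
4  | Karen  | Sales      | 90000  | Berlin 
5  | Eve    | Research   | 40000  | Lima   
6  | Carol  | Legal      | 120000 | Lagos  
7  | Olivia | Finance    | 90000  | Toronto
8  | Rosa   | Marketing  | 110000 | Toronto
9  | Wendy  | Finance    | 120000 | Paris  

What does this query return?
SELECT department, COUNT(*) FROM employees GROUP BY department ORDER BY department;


Assigning each row to its department group:
  Jack -> Legal
  Dave -> Marketing
  Quinn -> Design
  Karen -> Sales
  Eve -> Research
  Carol -> Legal
  Olivia -> Finance
  Rosa -> Marketing
  Wendy -> Finance


6 groups:
Design, 1
Finance, 2
Legal, 2
Marketing, 2
Research, 1
Sales, 1


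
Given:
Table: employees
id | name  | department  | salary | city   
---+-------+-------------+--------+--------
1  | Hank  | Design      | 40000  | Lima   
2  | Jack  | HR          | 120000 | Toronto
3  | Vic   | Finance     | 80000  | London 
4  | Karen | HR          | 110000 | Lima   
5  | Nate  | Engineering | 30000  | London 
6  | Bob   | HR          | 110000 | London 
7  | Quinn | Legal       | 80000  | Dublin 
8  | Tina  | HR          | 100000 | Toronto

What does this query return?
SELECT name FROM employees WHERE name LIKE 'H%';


LIKE 'H%' matches names starting with 'H'
Matching: 1

1 rows:
Hank


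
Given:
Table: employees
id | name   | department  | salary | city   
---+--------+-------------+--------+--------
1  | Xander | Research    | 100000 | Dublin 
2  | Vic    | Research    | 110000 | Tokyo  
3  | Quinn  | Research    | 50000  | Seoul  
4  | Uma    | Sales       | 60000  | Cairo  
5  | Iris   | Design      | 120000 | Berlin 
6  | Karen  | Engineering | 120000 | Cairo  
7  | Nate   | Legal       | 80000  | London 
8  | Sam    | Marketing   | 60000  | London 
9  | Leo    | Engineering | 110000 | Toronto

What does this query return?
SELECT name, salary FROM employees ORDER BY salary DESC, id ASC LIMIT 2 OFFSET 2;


Sort by salary DESC (id ASC tiebreak), then skip 2 and take 2
Rows 3 through 4

2 rows:
Vic, 110000
Leo, 110000


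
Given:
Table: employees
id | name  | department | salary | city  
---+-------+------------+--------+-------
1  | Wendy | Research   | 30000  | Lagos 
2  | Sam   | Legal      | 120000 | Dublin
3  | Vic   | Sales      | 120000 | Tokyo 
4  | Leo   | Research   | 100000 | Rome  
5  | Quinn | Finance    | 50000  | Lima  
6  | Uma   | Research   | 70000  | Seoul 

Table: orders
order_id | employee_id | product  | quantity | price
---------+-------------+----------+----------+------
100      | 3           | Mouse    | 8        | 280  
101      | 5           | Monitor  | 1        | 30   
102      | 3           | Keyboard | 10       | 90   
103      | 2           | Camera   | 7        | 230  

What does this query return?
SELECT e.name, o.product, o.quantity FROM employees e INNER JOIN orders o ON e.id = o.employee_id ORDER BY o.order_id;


Joining employees.id = orders.employee_id:
  employee Vic (id=3) -> order Mouse
  employee Quinn (id=5) -> order Monitor
  employee Vic (id=3) -> order Keyboard
  employee Sam (id=2) -> order Camera


4 rows:
Vic, Mouse, 8
Quinn, Monitor, 1
Vic, Keyboard, 10
Sam, Camera, 7


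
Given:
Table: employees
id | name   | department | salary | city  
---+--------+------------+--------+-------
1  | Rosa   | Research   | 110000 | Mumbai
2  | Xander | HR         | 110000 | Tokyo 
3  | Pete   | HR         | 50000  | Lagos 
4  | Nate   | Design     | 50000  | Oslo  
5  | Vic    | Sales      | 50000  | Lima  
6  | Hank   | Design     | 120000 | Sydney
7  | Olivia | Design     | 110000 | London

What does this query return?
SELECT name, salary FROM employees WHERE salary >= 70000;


Filtering: salary >= 70000
Matching: 4 rows

4 rows:
Rosa, 110000
Xander, 110000
Hank, 120000
Olivia, 110000


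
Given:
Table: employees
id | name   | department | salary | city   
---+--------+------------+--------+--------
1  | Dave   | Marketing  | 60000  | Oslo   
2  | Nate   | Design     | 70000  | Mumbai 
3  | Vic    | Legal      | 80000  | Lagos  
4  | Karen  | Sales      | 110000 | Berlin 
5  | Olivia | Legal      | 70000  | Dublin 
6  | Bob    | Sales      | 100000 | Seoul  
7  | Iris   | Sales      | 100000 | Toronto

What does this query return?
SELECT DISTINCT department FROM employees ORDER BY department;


All 'department' values (row order): Marketing, Design, Legal, Sales, Legal, Sales, Sales
Removing duplicates leaves 4 unique value(s).

4 values:
Design
Legal
Marketing
Sales


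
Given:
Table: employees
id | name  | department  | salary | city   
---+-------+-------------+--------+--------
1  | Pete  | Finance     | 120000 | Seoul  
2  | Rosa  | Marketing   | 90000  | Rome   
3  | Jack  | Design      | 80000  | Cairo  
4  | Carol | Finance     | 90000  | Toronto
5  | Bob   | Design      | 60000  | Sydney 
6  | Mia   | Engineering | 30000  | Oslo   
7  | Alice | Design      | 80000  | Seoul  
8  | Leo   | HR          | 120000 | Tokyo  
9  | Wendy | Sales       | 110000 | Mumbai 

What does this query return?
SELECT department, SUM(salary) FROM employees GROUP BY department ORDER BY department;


Summing salary within each department:
  Design: 80000 + 60000 + 80000 = 220000
  Engineering: 30000 = 30000
  Finance: 120000 + 90000 = 210000
  HR: 120000 = 120000
  Marketing: 90000 = 90000
  Sales: 110000 = 110000


6 groups:
Design, 220000
Engineering, 30000
Finance, 210000
HR, 120000
Marketing, 90000
Sales, 110000


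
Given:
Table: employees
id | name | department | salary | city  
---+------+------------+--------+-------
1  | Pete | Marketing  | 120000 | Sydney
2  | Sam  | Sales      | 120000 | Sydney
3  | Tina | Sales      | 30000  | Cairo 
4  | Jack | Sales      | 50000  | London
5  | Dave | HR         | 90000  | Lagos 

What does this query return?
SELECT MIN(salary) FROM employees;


Salaries: 120000, 120000, 30000, 50000, 90000
MIN = 30000

30000


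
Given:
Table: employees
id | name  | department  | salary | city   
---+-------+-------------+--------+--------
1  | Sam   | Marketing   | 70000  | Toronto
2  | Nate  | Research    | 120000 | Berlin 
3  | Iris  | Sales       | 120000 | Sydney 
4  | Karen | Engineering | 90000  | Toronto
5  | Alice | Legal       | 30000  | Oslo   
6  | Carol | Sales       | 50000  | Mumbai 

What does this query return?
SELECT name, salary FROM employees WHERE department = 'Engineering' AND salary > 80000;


Filtering: department = 'Engineering' AND salary > 80000
Matching: 1 rows

1 rows:
Karen, 90000


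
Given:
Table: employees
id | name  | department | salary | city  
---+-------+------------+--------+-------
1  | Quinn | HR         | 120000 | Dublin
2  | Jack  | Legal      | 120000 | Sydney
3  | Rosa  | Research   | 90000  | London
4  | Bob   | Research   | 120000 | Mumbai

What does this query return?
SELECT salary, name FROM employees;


Projecting columns: salary, name

4 rows:
120000, Quinn
120000, Jack
90000, Rosa
120000, Bob


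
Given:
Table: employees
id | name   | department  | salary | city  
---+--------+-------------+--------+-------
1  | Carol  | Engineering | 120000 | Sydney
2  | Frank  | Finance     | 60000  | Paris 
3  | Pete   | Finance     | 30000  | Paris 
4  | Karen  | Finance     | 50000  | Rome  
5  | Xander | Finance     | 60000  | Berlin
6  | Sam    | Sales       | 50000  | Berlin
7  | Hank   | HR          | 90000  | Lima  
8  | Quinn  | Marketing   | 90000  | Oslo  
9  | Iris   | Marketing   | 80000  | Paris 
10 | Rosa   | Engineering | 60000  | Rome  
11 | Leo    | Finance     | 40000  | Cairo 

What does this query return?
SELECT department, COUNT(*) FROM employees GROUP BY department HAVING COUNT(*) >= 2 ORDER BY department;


Groups with count >= 2:
  Engineering: 2 -> PASS
  Finance: 5 -> PASS
  Marketing: 2 -> PASS
  HR: 1 -> filtered out
  Sales: 1 -> filtered out


3 groups:
Engineering, 2
Finance, 5
Marketing, 2


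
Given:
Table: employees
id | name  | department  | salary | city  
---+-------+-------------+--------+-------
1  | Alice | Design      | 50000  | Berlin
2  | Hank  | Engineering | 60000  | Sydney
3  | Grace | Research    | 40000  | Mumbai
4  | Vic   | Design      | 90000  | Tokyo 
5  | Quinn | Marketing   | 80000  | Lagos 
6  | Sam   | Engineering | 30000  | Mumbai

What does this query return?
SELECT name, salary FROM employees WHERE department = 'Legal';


Filtering: department = 'Legal'
Matching rows: 0

Empty result set (0 rows)


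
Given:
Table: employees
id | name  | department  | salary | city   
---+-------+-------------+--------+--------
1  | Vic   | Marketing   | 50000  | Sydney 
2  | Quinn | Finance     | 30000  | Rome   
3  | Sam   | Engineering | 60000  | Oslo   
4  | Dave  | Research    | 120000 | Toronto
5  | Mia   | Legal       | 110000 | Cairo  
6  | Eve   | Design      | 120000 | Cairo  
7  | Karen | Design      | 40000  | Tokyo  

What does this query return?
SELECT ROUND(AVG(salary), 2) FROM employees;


SUM(salary) = 530000
COUNT = 7
ROUND(AVG, 2) = ROUND(530000 / 7, 2) = 75714.29

75714.29


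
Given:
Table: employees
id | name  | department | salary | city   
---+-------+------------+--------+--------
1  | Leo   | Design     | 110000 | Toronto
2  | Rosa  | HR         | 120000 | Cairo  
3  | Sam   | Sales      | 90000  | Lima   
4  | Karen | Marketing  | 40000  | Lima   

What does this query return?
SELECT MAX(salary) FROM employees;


Salaries: 110000, 120000, 90000, 40000
MAX = 120000

120000


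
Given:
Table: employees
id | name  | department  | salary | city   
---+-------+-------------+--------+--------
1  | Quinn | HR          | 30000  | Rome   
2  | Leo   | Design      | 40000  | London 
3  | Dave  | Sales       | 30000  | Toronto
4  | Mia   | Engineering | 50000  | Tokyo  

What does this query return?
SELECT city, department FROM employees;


Projecting columns: city, department

4 rows:
Rome, HR
London, Design
Toronto, Sales
Tokyo, Engineering


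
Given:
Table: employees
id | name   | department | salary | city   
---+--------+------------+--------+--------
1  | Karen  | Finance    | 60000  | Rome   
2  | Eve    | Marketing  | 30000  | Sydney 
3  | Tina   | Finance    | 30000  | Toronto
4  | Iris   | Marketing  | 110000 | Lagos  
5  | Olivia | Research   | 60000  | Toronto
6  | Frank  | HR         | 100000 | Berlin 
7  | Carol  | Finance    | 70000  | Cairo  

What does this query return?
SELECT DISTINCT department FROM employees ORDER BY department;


All 'department' values (row order): Finance, Marketing, Finance, Marketing, Research, HR, Finance
Removing duplicates leaves 4 unique value(s).

4 values:
Finance
HR
Marketing
Research


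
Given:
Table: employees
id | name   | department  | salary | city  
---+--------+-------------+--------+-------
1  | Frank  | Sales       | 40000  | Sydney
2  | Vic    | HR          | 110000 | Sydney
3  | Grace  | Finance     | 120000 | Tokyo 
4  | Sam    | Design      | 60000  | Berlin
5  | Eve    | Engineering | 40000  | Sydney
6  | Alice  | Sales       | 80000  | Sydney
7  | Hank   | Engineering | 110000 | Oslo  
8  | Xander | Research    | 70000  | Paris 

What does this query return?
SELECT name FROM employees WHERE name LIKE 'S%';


LIKE 'S%' matches names starting with 'S'
Matching: 1

1 rows:
Sam


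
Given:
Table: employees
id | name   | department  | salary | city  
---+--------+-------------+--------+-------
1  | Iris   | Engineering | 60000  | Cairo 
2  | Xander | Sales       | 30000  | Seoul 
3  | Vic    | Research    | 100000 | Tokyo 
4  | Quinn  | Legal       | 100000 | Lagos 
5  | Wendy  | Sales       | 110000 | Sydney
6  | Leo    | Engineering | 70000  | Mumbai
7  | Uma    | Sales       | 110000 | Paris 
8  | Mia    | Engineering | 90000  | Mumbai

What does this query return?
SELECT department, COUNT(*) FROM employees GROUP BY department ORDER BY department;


Assigning each row to its department group:
  Iris -> Engineering
  Xander -> Sales
  Vic -> Research
  Quinn -> Legal
  Wendy -> Sales
  Leo -> Engineering
  Uma -> Sales
  Mia -> Engineering


4 groups:
Engineering, 3
Legal, 1
Research, 1
Sales, 3


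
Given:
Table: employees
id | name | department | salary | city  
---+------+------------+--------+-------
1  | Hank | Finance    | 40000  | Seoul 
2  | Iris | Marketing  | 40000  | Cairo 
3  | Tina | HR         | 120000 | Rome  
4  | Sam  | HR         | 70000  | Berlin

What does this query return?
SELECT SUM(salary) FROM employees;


SUM(salary) = 40000 + 40000 + 120000 + 70000 = 270000

270000


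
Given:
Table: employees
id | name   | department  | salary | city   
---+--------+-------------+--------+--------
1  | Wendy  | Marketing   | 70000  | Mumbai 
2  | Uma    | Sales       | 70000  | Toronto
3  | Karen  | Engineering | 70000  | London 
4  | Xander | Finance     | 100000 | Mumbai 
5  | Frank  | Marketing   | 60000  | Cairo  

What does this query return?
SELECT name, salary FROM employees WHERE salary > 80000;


Filtering: salary > 80000
Matching: 1 rows

1 rows:
Xander, 100000


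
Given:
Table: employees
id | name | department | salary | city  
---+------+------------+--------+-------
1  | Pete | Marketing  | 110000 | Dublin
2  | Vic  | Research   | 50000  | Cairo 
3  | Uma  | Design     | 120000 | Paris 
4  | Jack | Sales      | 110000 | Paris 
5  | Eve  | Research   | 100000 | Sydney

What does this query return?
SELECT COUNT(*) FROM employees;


COUNT(*) counts all rows

5


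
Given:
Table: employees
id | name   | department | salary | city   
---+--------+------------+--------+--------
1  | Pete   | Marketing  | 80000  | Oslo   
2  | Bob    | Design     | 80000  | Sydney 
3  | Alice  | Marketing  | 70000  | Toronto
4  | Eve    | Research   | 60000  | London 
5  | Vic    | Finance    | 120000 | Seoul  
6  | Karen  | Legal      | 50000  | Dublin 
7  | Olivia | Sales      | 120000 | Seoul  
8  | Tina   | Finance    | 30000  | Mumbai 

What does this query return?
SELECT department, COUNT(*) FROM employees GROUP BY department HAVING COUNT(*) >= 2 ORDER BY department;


Groups with count >= 2:
  Finance: 2 -> PASS
  Marketing: 2 -> PASS
  Design: 1 -> filtered out
  Legal: 1 -> filtered out
  Research: 1 -> filtered out
  Sales: 1 -> filtered out


2 groups:
Finance, 2
Marketing, 2


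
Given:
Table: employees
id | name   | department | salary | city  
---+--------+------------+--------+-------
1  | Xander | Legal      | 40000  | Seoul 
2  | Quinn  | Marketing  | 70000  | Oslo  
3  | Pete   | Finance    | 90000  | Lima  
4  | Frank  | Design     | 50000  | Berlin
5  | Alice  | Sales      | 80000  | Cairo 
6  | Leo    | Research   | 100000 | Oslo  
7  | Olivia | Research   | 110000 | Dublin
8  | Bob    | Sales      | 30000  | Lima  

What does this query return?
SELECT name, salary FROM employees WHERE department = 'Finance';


Filtering: department = 'Finance'
Matching rows: 1

1 rows:
Pete, 90000


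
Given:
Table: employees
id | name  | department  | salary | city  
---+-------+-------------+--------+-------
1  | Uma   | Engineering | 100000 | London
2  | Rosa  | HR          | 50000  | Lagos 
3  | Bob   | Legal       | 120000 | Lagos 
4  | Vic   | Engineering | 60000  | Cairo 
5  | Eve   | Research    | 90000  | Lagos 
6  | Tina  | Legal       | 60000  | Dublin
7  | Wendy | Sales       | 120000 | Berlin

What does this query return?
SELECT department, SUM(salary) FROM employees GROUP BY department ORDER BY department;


Summing salary within each department:
  Engineering: 100000 + 60000 = 160000
  HR: 50000 = 50000
  Legal: 120000 + 60000 = 180000
  Research: 90000 = 90000
  Sales: 120000 = 120000


5 groups:
Engineering, 160000
HR, 50000
Legal, 180000
Research, 90000
Sales, 120000


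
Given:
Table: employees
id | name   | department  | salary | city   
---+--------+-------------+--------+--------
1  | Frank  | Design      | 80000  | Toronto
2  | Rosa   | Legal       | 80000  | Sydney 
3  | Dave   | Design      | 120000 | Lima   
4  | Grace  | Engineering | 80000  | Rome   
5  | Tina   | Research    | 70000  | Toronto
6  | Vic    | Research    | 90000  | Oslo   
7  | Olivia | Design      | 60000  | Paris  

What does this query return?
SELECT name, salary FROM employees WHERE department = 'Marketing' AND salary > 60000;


Filtering: department = 'Marketing' AND salary > 60000
Matching: 0 rows

Empty result set (0 rows)


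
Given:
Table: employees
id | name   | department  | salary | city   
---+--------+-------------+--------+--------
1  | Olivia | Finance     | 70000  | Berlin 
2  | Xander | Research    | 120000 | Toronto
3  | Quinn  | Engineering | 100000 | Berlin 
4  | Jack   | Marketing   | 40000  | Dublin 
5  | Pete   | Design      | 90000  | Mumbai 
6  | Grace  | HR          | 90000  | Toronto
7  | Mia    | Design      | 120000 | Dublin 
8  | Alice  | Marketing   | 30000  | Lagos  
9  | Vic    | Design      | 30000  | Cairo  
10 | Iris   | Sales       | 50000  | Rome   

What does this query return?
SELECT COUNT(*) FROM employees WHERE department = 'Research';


Counting rows where department = 'Research'
  Xander -> MATCH


1


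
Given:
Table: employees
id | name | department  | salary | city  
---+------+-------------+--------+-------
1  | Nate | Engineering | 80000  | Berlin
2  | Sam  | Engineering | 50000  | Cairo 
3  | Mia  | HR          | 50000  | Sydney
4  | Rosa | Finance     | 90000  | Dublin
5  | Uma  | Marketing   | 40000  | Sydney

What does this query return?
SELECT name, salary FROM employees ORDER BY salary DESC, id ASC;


Sorting by salary DESC, then id ASC for ties

5 rows:
Rosa, 90000
Nate, 80000
Sam, 50000
Mia, 50000
Uma, 40000


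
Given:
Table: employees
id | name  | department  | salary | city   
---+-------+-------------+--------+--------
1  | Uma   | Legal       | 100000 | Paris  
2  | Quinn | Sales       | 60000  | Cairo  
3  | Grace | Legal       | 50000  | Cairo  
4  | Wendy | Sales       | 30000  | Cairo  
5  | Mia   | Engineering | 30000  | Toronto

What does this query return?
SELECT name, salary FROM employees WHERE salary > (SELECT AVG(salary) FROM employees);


Subquery: AVG(salary) = 54000.0
Filtering: salary > 54000.0
  Uma (100000) -> MATCH
  Quinn (60000) -> MATCH


2 rows:
Uma, 100000
Quinn, 60000


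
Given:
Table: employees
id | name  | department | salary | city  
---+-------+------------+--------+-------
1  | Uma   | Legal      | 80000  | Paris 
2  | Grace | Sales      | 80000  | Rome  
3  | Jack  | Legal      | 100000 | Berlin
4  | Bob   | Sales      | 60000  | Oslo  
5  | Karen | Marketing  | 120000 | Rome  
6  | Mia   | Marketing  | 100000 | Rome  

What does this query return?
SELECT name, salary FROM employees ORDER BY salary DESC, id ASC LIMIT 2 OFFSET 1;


Sort by salary DESC (id ASC tiebreak), then skip 1 and take 2
Rows 2 through 3

2 rows:
Jack, 100000
Mia, 100000


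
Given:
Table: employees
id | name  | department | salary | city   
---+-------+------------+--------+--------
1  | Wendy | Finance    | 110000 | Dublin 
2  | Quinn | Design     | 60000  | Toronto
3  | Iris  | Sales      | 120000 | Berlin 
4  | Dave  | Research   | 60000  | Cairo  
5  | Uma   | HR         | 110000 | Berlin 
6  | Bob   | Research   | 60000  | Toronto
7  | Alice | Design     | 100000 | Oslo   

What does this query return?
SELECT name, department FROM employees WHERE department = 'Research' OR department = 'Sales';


Filtering: department = 'Research' OR 'Sales'
Matching: 3 rows

3 rows:
Iris, Sales
Dave, Research
Bob, Research


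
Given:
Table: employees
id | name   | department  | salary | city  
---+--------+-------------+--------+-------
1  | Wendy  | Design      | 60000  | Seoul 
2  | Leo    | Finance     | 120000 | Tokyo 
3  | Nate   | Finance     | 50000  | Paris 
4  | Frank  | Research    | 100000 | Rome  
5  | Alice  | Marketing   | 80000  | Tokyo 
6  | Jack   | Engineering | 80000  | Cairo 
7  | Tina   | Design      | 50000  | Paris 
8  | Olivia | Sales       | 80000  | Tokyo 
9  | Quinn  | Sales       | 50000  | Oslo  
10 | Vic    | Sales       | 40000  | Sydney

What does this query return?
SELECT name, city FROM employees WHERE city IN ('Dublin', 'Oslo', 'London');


Filtering: city IN ('Dublin', 'Oslo', 'London')
Matching: 1 rows

1 rows:
Quinn, Oslo


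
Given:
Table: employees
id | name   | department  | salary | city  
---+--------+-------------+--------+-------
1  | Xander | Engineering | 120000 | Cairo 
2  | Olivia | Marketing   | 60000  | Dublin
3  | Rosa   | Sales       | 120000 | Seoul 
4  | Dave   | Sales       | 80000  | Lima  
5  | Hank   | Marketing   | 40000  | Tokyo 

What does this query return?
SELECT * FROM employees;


SELECT * returns all 5 rows with all columns

5 rows:
1, Xander, Engineering, 120000, Cairo
2, Olivia, Marketing, 60000, Dublin
3, Rosa, Sales, 120000, Seoul
4, Dave, Sales, 80000, Lima
5, Hank, Marketing, 40000, Tokyo
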